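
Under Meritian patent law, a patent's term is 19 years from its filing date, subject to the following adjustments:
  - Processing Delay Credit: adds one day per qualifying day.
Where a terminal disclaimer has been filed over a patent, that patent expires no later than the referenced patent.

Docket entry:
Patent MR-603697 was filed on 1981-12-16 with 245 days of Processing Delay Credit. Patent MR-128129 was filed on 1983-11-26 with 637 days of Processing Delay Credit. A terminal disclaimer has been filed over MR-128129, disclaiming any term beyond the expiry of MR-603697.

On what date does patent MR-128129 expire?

Natural term of MR-128129:
  Base: filing + 19 years → 26 November 2002.
  Processing Delay Credit: +637 days → 24 August 2004.
Expiry of referenced patent MR-603697:
  Base: filing + 19 years → 16 December 2000.
  Processing Delay Credit: +245 days → 18 August 2001.
Terminal disclaimer: MR-128129 expires on the earlier of 24 August 2004 and 18 August 2001.

August 18, 2001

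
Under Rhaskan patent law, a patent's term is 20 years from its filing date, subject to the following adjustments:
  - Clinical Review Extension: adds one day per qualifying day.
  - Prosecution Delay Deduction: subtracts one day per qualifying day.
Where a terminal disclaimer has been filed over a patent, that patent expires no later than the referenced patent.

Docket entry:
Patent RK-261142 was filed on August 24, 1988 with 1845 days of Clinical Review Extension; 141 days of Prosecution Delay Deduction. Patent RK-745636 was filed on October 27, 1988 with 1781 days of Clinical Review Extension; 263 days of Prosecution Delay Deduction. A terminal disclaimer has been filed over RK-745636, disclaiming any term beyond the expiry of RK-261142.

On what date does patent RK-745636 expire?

2012-12-23

Natural term of RK-745636:
  Base: filing + 20 years → 27 October 2008.
  Clinical Review Extension: +1781 days → 12 September 2013.
  Prosecution Delay Deduction: −263 days → 23 December 2012.
Expiry of referenced patent RK-261142:
  Base: filing + 20 years → 24 August 2008.
  Clinical Review Extension: +1845 days → 12 September 2013.
  Prosecution Delay Deduction: −141 days → 24 April 2013.
Terminal disclaimer: RK-745636 expires on the earlier of 23 December 2012 and 24 April 2013.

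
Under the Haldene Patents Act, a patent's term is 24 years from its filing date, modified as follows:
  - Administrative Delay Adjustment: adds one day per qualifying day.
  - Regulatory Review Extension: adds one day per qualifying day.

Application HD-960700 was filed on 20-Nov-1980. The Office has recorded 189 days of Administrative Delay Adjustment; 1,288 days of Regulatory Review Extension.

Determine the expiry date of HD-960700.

December 6, 2008

Base term: filing date + 24 years → 20 November 2004.
Administrative Delay Adjustment: +189 days → 28 May 2005.
Regulatory Review Extension: +1288 days → 6 December 2008.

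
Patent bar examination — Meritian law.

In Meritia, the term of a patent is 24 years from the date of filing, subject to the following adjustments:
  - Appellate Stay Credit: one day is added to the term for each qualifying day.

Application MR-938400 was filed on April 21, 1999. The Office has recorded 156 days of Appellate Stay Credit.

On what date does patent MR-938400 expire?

September 24, 2023

Base term: filing date + 24 years → 21 April 2023.
Appellate Stay Credit: +156 days → 24 September 2023.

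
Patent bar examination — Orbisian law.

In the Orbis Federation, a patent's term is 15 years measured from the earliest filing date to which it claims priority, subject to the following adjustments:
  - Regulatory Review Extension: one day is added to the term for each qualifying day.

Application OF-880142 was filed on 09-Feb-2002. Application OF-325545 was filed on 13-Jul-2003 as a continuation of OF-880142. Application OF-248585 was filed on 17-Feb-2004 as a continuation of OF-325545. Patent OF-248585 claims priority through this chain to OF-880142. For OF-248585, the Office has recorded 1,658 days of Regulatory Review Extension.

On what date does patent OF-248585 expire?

Earliest priority filing: 9 February 2002.
Base term: 9 February 2002 + 15 years → 9 February 2017.
Regulatory Review Extension: +1658 days → 25 August 2021.

2021-08-25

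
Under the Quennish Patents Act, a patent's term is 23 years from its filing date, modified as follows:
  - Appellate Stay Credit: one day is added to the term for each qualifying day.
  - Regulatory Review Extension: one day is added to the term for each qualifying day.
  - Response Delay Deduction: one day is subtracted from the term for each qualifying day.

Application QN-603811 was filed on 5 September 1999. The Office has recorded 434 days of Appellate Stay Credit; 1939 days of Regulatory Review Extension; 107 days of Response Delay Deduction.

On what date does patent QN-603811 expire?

November 18, 2028

Base term: filing date + 23 years → 5 September 2022.
Appellate Stay Credit: +434 days → 13 November 2023.
Regulatory Review Extension: +1939 days → 5 March 2029.
Response Delay Deduction: −107 days → 18 November 2028.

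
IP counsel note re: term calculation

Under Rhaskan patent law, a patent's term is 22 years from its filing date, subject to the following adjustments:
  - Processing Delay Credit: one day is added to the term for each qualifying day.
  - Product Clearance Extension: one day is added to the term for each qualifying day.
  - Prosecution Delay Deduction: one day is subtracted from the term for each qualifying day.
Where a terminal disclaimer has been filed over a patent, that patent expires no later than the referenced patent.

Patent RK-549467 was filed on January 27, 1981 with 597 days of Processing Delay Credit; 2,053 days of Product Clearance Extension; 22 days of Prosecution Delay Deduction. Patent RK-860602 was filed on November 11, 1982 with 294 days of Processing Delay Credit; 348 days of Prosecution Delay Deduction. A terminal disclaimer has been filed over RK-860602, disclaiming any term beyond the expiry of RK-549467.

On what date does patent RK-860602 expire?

September 18, 2004

Natural term of RK-860602:
  Base: filing + 22 years → 11 November 2004.
  Processing Delay Credit: +294 days → 1 September 2005.
  Prosecution Delay Deduction: −348 days → 18 September 2004.
Expiry of referenced patent RK-549467:
  Base: filing + 22 years → 27 January 2003.
  Processing Delay Credit: +597 days → 15 September 2004.
  Product Clearance Extension: +2053 days → 30 April 2010.
  Prosecution Delay Deduction: −22 days → 8 April 2010.
Terminal disclaimer: RK-860602 expires on the earlier of 18 September 2004 and 8 April 2010.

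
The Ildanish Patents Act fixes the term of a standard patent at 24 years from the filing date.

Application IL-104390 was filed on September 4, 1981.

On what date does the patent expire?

September 4, 2005

Filing date + 24 years → 4 September 2005.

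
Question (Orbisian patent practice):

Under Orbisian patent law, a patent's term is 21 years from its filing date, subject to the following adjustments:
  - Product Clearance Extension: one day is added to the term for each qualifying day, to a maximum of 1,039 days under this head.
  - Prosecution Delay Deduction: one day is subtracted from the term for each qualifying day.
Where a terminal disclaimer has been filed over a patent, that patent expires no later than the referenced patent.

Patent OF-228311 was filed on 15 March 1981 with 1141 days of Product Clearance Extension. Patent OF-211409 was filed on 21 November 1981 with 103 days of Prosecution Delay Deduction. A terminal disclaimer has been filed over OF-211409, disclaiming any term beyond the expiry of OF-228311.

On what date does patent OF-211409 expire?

Natural term of OF-211409:
  Base: filing + 21 years → 21 November 2002.
  Prosecution Delay Deduction: −103 days → 10 August 2002.
Expiry of referenced patent OF-228311:
  Base: filing + 21 years → 15 March 2002.
  Product Clearance Extension: 1141 days claimed exceeds the 1039-day cap, so +1039 days → 17 January 2005.
Terminal disclaimer: OF-211409 expires on the earlier of 10 August 2002 and 17 January 2005.

2002-08-10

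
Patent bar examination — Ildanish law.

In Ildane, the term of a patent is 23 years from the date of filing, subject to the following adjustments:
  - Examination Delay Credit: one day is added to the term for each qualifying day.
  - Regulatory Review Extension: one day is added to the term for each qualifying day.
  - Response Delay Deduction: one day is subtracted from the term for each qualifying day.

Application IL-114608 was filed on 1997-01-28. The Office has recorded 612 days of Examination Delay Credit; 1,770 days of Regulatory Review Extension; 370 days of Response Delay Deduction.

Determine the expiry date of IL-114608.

August 1, 2025

Base term: filing date + 23 years → 28 January 2020.
Examination Delay Credit: +612 days → 1 October 2021.
Regulatory Review Extension: +1770 days → 6 August 2026.
Response Delay Deduction: −370 days → 1 August 2025.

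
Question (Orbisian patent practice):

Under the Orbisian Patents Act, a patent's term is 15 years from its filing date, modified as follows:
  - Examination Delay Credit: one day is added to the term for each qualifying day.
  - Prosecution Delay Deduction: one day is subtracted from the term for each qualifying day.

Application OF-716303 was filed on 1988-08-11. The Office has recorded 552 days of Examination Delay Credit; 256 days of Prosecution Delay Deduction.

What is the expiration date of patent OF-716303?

June 2, 2004

Base term: filing date + 15 years → 11 August 2003.
Examination Delay Credit: +552 days → 13 February 2005.
Prosecution Delay Deduction: −256 days → 2 June 2004.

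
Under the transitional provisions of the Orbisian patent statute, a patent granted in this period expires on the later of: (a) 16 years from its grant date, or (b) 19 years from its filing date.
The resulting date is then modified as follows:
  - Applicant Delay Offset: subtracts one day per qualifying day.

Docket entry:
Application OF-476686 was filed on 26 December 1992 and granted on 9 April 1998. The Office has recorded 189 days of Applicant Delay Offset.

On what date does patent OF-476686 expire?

2013-10-02

(a) grant + 16 years → 9 April 2014.
(b) filing + 19 years → 26 December 2011.
Later of the two: 9 April 2014.
Applicant Delay Offset: −189 days → 2 October 2013.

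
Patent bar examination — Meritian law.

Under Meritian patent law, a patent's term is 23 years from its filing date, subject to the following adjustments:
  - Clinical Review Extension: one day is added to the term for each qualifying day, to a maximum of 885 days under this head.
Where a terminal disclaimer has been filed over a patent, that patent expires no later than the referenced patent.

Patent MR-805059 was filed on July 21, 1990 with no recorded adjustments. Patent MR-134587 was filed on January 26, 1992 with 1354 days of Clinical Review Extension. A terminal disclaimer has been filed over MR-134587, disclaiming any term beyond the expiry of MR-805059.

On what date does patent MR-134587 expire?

July 21, 2013

Natural term of MR-134587:
  Base: filing + 23 years → 26 January 2015.
  Clinical Review Extension: 1354 days claimed exceeds the 885-day cap, so +885 days → 29 June 2017.
Expiry of referenced patent MR-805059:
  Base: filing + 23 years → 21 July 2013.
Terminal disclaimer: MR-134587 expires on the earlier of 29 June 2017 and 21 July 2013.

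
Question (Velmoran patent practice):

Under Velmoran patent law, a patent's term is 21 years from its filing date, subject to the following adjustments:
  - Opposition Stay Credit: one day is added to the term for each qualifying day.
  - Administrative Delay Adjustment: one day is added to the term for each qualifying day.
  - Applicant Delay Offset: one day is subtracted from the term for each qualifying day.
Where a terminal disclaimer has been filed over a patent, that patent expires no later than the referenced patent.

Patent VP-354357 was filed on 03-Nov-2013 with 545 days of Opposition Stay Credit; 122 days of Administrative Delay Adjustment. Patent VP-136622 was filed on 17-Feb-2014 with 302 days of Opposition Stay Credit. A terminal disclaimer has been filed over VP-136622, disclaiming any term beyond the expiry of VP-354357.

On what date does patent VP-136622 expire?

December 16, 2035

Natural term of VP-136622:
  Base: filing + 21 years → 17 February 2035.
  Opposition Stay Credit: +302 days → 16 December 2035.
Expiry of referenced patent VP-354357:
  Base: filing + 21 years → 3 November 2034.
  Opposition Stay Credit: +545 days → 1 May 2036.
  Administrative Delay Adjustment: +122 days → 31 August 2036.
Terminal disclaimer: VP-136622 expires on the earlier of 16 December 2035 and 31 August 2036.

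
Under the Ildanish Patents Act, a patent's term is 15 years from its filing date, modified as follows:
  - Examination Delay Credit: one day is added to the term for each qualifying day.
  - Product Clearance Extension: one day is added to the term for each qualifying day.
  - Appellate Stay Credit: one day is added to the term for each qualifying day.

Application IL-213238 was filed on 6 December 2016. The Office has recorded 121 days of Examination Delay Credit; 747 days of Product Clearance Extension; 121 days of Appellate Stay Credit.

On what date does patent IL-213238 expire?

2034-08-21

Base term: filing date + 15 years → 6 December 2031.
Examination Delay Credit: +121 days → 5 April 2032.
Product Clearance Extension: +747 days → 22 April 2034.
Appellate Stay Credit: +121 days → 21 August 2034.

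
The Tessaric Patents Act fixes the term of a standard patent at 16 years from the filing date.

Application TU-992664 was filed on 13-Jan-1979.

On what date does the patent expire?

Filing date + 16 years → 13 January 1995.

January 13, 1995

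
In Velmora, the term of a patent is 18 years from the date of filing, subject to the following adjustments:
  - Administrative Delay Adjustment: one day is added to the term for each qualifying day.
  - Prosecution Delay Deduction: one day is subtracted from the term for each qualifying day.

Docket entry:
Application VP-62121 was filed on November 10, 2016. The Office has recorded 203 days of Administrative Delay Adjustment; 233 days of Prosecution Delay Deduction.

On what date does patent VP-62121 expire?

2034-10-11

Base term: filing date + 18 years → 10 November 2034.
Administrative Delay Adjustment: +203 days → 1 June 2035.
Prosecution Delay Deduction: −233 days → 11 October 2034.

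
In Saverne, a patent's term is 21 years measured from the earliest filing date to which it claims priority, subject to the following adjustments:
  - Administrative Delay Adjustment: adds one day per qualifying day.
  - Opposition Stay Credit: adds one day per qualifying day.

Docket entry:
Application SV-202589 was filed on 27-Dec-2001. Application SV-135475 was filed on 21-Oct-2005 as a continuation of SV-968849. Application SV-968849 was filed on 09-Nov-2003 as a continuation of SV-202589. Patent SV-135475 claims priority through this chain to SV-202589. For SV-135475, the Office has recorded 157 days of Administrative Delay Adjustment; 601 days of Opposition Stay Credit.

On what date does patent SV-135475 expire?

January 23, 2025

Earliest priority filing: 27 December 2001.
Base term: 27 December 2001 + 21 years → 27 December 2022.
Administrative Delay Adjustment: +157 days → 2 June 2023.
Opposition Stay Credit: +601 days → 23 January 2025.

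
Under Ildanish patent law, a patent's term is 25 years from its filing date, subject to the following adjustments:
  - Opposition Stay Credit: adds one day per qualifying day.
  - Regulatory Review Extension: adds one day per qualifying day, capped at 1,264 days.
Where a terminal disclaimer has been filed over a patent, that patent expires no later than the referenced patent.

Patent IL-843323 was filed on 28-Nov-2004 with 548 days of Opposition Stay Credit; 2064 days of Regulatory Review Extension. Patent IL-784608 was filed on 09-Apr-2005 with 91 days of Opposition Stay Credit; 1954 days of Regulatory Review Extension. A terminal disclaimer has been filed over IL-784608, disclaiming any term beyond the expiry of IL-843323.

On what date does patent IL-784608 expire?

Natural term of IL-784608:
  Base: filing + 25 years → 9 April 2030.
  Opposition Stay Credit: +91 days → 9 July 2030.
  Regulatory Review Extension: 1954 days claimed exceeds the 1264-day cap, so +1264 days → 24 December 2033.
Expiry of referenced patent IL-843323:
  Base: filing + 25 years → 28 November 2029.
  Opposition Stay Credit: +548 days → 30 May 2031.
  Regulatory Review Extension: 2064 days claimed exceeds the 1264-day cap, so +1264 days → 14 November 2034.
Terminal disclaimer: IL-784608 expires on the earlier of 24 December 2033 and 14 November 2034.

2033-12-24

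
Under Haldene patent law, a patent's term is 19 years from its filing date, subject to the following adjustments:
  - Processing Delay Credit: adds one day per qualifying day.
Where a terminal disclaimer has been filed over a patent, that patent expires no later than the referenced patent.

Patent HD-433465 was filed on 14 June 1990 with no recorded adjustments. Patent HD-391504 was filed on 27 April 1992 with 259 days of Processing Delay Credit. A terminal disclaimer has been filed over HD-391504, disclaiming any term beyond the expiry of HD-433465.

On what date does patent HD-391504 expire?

Natural term of HD-391504:
  Base: filing + 19 years → 27 April 2011.
  Processing Delay Credit: +259 days → 11 January 2012.
Expiry of referenced patent HD-433465:
  Base: filing + 19 years → 14 June 2009.
Terminal disclaimer: HD-391504 expires on the earlier of 11 January 2012 and 14 June 2009.

June 14, 2009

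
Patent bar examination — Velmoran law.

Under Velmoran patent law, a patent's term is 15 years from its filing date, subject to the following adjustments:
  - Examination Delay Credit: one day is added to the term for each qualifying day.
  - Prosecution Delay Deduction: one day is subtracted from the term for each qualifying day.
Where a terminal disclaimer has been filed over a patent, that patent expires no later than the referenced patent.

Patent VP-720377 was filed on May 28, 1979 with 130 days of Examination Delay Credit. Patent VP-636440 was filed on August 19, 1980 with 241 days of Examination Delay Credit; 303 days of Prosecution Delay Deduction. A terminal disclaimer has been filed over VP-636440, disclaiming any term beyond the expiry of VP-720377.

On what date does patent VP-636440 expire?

October 5, 1994

Natural term of VP-636440:
  Base: filing + 15 years → 19 August 1995.
  Examination Delay Credit: +241 days → 16 April 1996.
  Prosecution Delay Deduction: −303 days → 18 June 1995.
Expiry of referenced patent VP-720377:
  Base: filing + 15 years → 28 May 1994.
  Examination Delay Credit: +130 days → 5 October 1994.
Terminal disclaimer: VP-636440 expires on the earlier of 18 June 1995 and 5 October 1994.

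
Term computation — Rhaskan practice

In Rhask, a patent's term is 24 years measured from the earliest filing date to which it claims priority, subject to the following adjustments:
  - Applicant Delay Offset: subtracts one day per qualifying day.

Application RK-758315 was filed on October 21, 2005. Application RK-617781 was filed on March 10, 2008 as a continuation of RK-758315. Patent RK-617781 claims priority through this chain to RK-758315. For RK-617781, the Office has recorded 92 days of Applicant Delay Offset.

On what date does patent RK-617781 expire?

July 21, 2029

Earliest priority filing: 21 October 2005.
Base term: 21 October 2005 + 24 years → 21 October 2029.
Applicant Delay Offset: −92 days → 21 July 2029.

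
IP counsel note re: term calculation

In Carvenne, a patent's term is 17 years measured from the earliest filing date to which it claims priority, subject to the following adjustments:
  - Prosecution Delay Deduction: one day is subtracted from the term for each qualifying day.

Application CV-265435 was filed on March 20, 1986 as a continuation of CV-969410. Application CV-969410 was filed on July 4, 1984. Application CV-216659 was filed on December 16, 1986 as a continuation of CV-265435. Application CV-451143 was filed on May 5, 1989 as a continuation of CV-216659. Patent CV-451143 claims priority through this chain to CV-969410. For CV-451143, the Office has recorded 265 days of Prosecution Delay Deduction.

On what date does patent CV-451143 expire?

October 12, 2000

Earliest priority filing: 4 July 1984.
Base term: 4 July 1984 + 17 years → 4 July 2001.
Prosecution Delay Deduction: −265 days → 12 October 2000.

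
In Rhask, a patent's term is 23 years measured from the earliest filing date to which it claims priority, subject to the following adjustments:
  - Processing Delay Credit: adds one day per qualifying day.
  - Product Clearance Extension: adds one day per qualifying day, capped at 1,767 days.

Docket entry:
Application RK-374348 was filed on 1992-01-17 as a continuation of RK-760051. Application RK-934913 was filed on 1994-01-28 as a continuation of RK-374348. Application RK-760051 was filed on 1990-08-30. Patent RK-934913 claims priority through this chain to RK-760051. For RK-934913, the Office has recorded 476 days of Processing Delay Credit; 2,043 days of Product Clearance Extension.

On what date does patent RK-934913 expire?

Earliest priority filing: 30 August 1990.
Base term: 30 August 1990 + 23 years → 30 August 2013.
Processing Delay Credit: +476 days → 19 December 2014.
Product Clearance Extension: 2043 days claimed exceeds the 1767-day cap, so +1767 days → 21 October 2019.

October 21, 2019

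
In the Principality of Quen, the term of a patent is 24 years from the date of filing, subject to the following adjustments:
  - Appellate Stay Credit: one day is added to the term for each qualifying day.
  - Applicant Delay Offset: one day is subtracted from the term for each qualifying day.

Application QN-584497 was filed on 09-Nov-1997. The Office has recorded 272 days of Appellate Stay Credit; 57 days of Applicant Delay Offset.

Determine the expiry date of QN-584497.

Base term: filing date + 24 years → 9 November 2021.
Appellate Stay Credit: +272 days → 8 August 2022.
Applicant Delay Offset: −57 days → 12 June 2022.

2022-06-12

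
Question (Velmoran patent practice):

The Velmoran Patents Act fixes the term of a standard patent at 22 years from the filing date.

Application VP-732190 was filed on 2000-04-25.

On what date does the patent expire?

April 25, 2022

Filing date + 22 years → 25 April 2022.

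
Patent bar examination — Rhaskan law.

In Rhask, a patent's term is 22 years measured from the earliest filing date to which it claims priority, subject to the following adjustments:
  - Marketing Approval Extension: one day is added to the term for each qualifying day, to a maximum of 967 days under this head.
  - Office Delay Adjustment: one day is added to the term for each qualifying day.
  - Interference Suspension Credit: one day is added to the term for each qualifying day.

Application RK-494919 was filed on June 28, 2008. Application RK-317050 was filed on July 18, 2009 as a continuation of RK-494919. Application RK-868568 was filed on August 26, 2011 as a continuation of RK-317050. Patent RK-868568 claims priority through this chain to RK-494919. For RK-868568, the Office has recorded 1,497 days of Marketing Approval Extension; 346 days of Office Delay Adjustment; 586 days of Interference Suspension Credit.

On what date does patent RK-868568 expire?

Earliest priority filing: 28 June 2008.
Base term: 28 June 2008 + 22 years → 28 June 2030.
Marketing Approval Extension: 1497 days claimed exceeds the 967-day cap, so +967 days → 19 February 2033.
Office Delay Adjustment: +346 days → 31 January 2034.
Interference Suspension Credit: +586 days → 9 September 2035.

September 9, 2035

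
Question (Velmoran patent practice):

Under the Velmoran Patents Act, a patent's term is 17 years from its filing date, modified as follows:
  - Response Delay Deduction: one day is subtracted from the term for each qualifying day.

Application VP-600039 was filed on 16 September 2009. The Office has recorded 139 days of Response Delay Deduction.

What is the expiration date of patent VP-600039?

Base term: filing date + 17 years → 16 September 2026.
Response Delay Deduction: −139 days → 30 April 2026.

April 30, 2026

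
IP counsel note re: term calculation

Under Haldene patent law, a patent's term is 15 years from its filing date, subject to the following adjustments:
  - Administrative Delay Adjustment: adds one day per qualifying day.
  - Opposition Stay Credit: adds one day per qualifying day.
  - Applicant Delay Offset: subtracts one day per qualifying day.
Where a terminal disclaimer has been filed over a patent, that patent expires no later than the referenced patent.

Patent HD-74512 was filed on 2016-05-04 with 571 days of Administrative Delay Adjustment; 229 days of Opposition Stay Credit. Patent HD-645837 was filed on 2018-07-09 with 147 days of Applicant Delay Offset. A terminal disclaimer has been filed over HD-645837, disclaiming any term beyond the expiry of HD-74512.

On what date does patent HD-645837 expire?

Natural term of HD-645837:
  Base: filing + 15 years → 9 July 2033.
  Applicant Delay Offset: −147 days → 12 February 2033.
Expiry of referenced patent HD-74512:
  Base: filing + 15 years → 4 May 2031.
  Administrative Delay Adjustment: +571 days → 25 November 2032.
  Opposition Stay Credit: +229 days → 12 July 2033.
Terminal disclaimer: HD-645837 expires on the earlier of 12 February 2033 and 12 July 2033.

February 12, 2033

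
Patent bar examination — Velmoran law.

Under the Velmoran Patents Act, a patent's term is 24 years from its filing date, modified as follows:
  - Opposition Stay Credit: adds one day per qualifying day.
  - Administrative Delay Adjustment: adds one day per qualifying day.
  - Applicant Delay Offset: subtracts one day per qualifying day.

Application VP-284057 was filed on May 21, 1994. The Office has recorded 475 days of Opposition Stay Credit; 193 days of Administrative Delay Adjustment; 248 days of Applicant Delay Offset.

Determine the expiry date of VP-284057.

Base term: filing date + 24 years → 21 May 2018.
Opposition Stay Credit: +475 days → 8 September 2019.
Administrative Delay Adjustment: +193 days → 19 March 2020.
Applicant Delay Offset: −248 days → 15 July 2019.

July 15, 2019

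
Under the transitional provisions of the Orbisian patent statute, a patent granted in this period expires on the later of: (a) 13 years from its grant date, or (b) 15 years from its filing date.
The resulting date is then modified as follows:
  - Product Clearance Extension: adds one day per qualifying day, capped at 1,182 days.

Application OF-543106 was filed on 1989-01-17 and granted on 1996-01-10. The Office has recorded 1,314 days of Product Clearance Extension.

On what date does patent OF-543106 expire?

(a) grant + 13 years → 10 January 2009.
(b) filing + 15 years → 17 January 2004.
Later of the two: 10 January 2009.
Product Clearance Extension: 1314 days claimed exceeds the 1182-day cap, so +1182 days → 6 April 2012.

2012-04-06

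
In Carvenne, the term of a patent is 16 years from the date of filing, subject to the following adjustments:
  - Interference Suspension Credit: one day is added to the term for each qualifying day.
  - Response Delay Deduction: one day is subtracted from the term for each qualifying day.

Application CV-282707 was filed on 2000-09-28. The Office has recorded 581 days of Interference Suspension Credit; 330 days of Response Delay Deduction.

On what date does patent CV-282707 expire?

June 6, 2017

Base term: filing date + 16 years → 28 September 2016.
Interference Suspension Credit: +581 days → 2 May 2018.
Response Delay Deduction: −330 days → 6 June 2017.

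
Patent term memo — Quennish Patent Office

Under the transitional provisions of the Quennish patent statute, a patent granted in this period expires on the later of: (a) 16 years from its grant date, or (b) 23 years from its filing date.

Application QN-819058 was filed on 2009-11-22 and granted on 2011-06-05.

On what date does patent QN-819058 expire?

(a) grant + 16 years → 5 June 2027.
(b) filing + 23 years → 22 November 2032.
Later of the two: 22 November 2032.

2032-11-22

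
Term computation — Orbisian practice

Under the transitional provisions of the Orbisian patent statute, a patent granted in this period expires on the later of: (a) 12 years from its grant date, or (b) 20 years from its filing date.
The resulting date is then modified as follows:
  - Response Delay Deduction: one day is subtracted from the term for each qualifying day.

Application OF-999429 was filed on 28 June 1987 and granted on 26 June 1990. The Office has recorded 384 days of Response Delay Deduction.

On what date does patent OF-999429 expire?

(a) grant + 12 years → 26 June 2002.
(b) filing + 20 years → 28 June 2007.
Later of the two: 28 June 2007.
Response Delay Deduction: −384 days → 9 June 2006.

June 9, 2006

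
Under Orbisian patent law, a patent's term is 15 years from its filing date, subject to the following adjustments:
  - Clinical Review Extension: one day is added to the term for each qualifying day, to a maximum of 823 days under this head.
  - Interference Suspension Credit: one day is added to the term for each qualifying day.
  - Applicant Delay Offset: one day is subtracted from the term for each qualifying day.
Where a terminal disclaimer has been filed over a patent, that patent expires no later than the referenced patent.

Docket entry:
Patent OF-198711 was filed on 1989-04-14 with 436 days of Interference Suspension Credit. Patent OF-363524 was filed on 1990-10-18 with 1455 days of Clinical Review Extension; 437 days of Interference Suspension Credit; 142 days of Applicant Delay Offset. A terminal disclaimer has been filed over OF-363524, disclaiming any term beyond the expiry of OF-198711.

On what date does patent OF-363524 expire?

2005-06-24

Natural term of OF-363524:
  Base: filing + 15 years → 18 October 2005.
  Clinical Review Extension: 1455 days claimed exceeds the 823-day cap, so +823 days → 19 January 2008.
  Interference Suspension Credit: +437 days → 31 March 2009.
  Applicant Delay Offset: −142 days → 9 November 2008.
Expiry of referenced patent OF-198711:
  Base: filing + 15 years → 14 April 2004.
  Interference Suspension Credit: +436 days → 24 June 2005.
Terminal disclaimer: OF-363524 expires on the earlier of 9 November 2008 and 24 June 2005.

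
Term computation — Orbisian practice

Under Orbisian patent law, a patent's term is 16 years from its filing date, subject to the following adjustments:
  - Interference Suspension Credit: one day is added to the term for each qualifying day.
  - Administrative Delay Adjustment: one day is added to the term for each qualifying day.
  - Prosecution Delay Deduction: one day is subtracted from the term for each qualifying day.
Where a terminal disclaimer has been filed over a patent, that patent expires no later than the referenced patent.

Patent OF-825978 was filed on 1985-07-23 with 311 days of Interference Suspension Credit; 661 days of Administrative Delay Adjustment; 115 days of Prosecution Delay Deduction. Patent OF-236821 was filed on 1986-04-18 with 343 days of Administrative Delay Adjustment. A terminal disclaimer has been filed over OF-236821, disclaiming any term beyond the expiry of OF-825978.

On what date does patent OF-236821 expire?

March 27, 2003

Natural term of OF-236821:
  Base: filing + 16 years → 18 April 2002.
  Administrative Delay Adjustment: +343 days → 27 March 2003.
Expiry of referenced patent OF-825978:
  Base: filing + 16 years → 23 July 2001.
  Interference Suspension Credit: +311 days → 30 May 2002.
  Administrative Delay Adjustment: +661 days → 21 March 2004.
  Prosecution Delay Deduction: −115 days → 27 November 2003.
Terminal disclaimer: OF-236821 expires on the earlier of 27 March 2003 and 27 November 2003.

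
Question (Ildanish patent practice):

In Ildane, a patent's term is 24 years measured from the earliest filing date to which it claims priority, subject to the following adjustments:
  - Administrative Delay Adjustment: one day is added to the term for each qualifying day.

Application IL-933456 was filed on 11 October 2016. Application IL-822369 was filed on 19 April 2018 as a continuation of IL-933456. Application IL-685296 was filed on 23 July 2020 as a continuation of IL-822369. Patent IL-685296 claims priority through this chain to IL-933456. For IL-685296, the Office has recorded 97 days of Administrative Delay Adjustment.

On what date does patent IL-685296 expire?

January 16, 2041

Earliest priority filing: 11 October 2016.
Base term: 11 October 2016 + 24 years → 11 October 2040.
Administrative Delay Adjustment: +97 days → 16 January 2041.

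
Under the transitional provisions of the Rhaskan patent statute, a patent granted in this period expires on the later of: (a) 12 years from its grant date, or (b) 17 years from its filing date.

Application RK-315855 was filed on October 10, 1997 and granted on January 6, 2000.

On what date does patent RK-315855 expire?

October 10, 2014

(a) grant + 12 years → 6 January 2012.
(b) filing + 17 years → 10 October 2014.
Later of the two: 10 October 2014.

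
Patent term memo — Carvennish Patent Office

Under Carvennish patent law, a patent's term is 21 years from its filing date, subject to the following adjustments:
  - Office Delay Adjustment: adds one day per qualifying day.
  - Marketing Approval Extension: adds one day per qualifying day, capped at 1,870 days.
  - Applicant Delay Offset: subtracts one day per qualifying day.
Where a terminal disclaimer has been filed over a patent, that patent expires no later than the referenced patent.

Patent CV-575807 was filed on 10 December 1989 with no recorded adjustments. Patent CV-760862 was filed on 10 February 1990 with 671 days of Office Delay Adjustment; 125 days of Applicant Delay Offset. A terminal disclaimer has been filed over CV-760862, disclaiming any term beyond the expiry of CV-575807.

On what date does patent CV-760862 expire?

Natural term of CV-760862:
  Base: filing + 21 years → 10 February 2011.
  Office Delay Adjustment: +671 days → 12 December 2012.
  Applicant Delay Offset: −125 days → 9 August 2012.
Expiry of referenced patent CV-575807:
  Base: filing + 21 years → 10 December 2010.
Terminal disclaimer: CV-760862 expires on the earlier of 9 August 2012 and 10 December 2010.

December 10, 2010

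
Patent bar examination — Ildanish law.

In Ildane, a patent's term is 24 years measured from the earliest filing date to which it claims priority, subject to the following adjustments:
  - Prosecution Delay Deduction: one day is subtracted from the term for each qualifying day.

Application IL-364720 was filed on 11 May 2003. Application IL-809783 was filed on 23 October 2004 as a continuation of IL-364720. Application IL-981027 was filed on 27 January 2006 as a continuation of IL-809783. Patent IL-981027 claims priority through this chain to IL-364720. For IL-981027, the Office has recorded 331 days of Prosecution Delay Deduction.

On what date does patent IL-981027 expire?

2026-06-14

Earliest priority filing: 11 May 2003.
Base term: 11 May 2003 + 24 years → 11 May 2027.
Prosecution Delay Deduction: −331 days → 14 June 2026.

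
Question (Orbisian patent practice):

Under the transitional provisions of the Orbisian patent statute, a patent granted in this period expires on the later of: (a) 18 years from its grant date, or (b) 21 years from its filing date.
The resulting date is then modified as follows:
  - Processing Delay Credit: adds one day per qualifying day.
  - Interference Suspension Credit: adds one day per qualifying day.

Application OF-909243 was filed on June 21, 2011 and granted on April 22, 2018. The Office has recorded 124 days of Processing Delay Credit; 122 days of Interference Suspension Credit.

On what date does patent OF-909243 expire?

(a) grant + 18 years → 22 April 2036.
(b) filing + 21 years → 21 June 2032.
Later of the two: 22 April 2036.
Processing Delay Credit: +124 days → 24 August 2036.
Interference Suspension Credit: +122 days → 24 December 2036.

December 24, 2036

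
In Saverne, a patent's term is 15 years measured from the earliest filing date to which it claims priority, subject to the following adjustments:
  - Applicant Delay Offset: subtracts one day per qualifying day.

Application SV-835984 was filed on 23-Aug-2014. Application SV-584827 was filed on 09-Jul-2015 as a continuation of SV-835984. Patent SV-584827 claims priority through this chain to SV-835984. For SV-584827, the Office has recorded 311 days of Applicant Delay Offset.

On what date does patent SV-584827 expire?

October 16, 2028

Earliest priority filing: 23 August 2014.
Base term: 23 August 2014 + 15 years → 23 August 2029.
Applicant Delay Offset: −311 days → 16 October 2028.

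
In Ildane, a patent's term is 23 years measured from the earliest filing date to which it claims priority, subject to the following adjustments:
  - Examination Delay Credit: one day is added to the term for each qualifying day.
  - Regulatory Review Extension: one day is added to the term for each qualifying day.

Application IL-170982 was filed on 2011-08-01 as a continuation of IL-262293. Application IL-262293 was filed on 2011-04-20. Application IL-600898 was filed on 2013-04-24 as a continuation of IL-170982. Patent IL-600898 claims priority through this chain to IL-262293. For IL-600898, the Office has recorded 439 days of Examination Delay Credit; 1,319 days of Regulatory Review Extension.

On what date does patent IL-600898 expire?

Earliest priority filing: 20 April 2011.
Base term: 20 April 2011 + 23 years → 20 April 2034.
Examination Delay Credit: +439 days → 3 July 2035.
Regulatory Review Extension: +1319 days → 11 February 2039.

2039-02-11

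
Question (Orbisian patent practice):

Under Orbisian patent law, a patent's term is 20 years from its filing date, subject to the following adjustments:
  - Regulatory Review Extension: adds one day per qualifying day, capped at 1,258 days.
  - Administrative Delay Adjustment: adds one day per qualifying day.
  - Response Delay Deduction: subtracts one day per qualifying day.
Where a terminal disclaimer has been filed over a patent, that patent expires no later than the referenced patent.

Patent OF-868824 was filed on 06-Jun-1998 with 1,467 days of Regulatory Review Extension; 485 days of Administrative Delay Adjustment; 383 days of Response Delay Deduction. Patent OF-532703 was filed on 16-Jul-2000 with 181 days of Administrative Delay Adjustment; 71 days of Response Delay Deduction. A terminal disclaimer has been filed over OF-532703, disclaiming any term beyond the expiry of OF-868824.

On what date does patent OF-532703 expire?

Natural term of OF-532703:
  Base: filing + 20 years → 16 July 2020.
  Administrative Delay Adjustment: +181 days → 13 January 2021.
  Response Delay Deduction: −71 days → 3 November 2020.
Expiry of referenced patent OF-868824:
  Base: filing + 20 years → 6 June 2018.
  Regulatory Review Extension: 1467 days claimed exceeds the 1258-day cap, so +1258 days → 15 November 2021.
  Administrative Delay Adjustment: +485 days → 15 March 2023.
  Response Delay Deduction: −383 days → 25 February 2022.
Terminal disclaimer: OF-532703 expires on the earlier of 3 November 2020 and 25 February 2022.

November 3, 2020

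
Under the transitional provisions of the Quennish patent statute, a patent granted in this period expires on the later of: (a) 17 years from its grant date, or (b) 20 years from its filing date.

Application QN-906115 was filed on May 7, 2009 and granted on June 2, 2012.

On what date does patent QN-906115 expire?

2029-06-02

(a) grant + 17 years → 2 June 2029.
(b) filing + 20 years → 7 May 2029.
Later of the two: 2 June 2029.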